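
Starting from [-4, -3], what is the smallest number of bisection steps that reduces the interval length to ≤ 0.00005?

Width after n steps is 1/2^n. Need 2^n ≥ 1/0.00005 = 20000.
2^14 = 16384 < 20000 ≤ 2^15 = 32768, so n = 15.

15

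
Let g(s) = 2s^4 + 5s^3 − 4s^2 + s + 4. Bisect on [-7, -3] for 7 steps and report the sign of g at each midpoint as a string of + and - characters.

midpoint -5: g = 524 > 0 → [-5, -3]
midpoint -4: g = 128 > 0 → [-4, -3]
midpoint -3.5: g = 37.25 > 0 → [-3.5, -3]
midpoint -3.25: g = 9.9922 > 0 → [-3.25, -3]
midpoint -3.125: g = -0.0405 < 0 → [-3.25, -3.125]
midpoint -3.1875: g = 4.7019 > 0 → [-3.1875, -3.125]
midpoint -3.15625: g = 2.2641 > 0 → [-3.15625, -3.125]

++++-++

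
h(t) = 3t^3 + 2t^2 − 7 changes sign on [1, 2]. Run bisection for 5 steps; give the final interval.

h(1.5) = 7.625 > 0, so the root lies in [1, 1.5]
h(1.25) = 1.984375 > 0, so the root lies in [1, 1.25]
h(1.125) = -0.197266 < 0, so the root lies in [1.125, 1.25]
h(1.1875) = 0.844 > 0, so the root lies in [1.125, 1.1875]
h(1.15625) = 0.3112 > 0, so the root lies in [1.125, 1.15625]

[1.125, 1.15625]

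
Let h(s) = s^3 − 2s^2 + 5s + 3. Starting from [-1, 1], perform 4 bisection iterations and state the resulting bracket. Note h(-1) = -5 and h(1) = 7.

[-0.5, -0.375]

midpoint 0: h = 3 > 0 → [-1, 0]
midpoint -0.5: h = -0.125 < 0 → [-0.5, 0]
midpoint -0.25: h = 1.609375 > 0 → [-0.5, -0.25]
midpoint -0.375: h = 0.791 > 0 → [-0.5, -0.375]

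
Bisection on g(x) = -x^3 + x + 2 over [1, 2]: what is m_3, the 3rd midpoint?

1.625

m = 1.5, g(m) = 0.125 (+); new bracket [1.5, 2]
m = 1.75, g(m) = -1.609375 (−); new bracket [1.5, 1.75]
m = 1.625, g(m) = -0.666016 (−); new bracket [1.5, 1.625]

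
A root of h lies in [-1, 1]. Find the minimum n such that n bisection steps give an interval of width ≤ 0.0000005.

22

Width after n steps is 2/2^n. Need 2^n ≥ 2/0.0000005 = 4000000.
2^21 = 2097152 < 4000000 ≤ 2^22 = 4194304, so n = 22.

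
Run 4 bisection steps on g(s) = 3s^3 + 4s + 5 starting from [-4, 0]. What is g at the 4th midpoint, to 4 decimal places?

0.7344

s = -2 gives g = -27, negative; keep [-2, 0]
s = -1 gives g = -2, negative; keep [-1, 0]
s = -0.5 gives g = 2.625, positive; keep [-1, -0.5]
s = -0.75 gives g = 0.7344, positive; keep [-1, -0.75]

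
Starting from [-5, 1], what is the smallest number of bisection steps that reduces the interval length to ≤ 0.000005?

Width after n steps is 6/2^n. Need 2^n ≥ 6/0.000005 = 1200000.
2^20 = 1048576 < 1200000 ≤ 2^21 = 2097152, so n = 21.

21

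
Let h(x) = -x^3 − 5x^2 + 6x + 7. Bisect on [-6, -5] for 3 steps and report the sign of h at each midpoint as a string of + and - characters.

--+

h(-5.5) = -10.875 < 0, so the root lies in [-6, -5.5]
h(-5.75) = -2.703125 < 0, so the root lies in [-6, -5.75]
h(-5.875) = 1.951172 > 0, so the root lies in [-5.875, -5.75]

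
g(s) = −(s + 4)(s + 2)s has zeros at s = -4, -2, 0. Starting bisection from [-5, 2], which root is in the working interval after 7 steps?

0

midpoint -1.5: g = 1.875 > 0 → [-1.5, 2]
midpoint 0.25: g = -2.390625 < 0 → [-1.5, 0.25]
midpoint -0.625: g = 2.900391 > 0 → [-0.625, 0.25]
midpoint -0.1875: g = 1.2957 > 0 → [-0.1875, 0.25]
midpoint 0.03125: g = -0.2559 < 0 → [-0.1875, 0.03125]
midpoint -0.078125: g = 0.5889 > 0 → [-0.078125, 0.03125]
midpoint -0.0234375: g = 0.1842 > 0 → [-0.0234375, 0.03125]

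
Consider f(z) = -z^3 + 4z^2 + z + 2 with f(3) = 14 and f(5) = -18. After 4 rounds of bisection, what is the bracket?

[4.25, 4.375]

midpoint 4: f = 6 > 0 → [4, 5]
midpoint 4.5: f = -3.625 < 0 → [4, 4.5]
midpoint 4.25: f = 1.734375 > 0 → [4.25, 4.5]
midpoint 4.375: f = -0.8027 < 0 → [4.25, 4.375]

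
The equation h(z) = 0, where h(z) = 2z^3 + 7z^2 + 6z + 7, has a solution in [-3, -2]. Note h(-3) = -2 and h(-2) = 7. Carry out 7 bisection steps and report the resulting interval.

[-2.8828125, -2.875]

h(-2.5) = 4.5 > 0, so the root lies in [-3, -2.5]
h(-2.75) = 1.84375 > 0, so the root lies in [-3, -2.75]
h(-2.875) = 0.082031 > 0, so the root lies in [-3, -2.875]
h(-2.9375) = -0.9175 < 0, so the root lies in [-2.9375, -2.875]
h(-2.90625) = -0.4075 < 0, so the root lies in [-2.90625, -2.875]
h(-2.890625) = -0.1602 < 0, so the root lies in [-2.890625, -2.875]
h(-2.8828125) = -0.0385 < 0, so the root lies in [-2.8828125, -2.875]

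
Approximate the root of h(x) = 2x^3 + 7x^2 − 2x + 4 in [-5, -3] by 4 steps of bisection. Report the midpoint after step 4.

-3.875

midpoint -4: h = -4 < 0 → [-4, -3]
midpoint -3.5: h = 11 > 0 → [-4, -3.5]
midpoint -3.75: h = 4.46875 > 0 → [-4, -3.75]
midpoint -3.875: h = 0.4883 > 0 → [-4, -3.875]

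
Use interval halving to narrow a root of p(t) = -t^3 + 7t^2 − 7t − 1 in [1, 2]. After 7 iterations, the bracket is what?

p(1.5) = 0.875 > 0, so the root lies in [1, 1.5]
p(1.25) = -0.765625 < 0, so the root lies in [1.25, 1.5]
p(1.375) = 0.009766 > 0, so the root lies in [1.25, 1.375]
p(1.3125) = -0.3899 < 0, so the root lies in [1.3125, 1.375]
p(1.34375) = -0.193 < 0, so the root lies in [1.34375, 1.375]
p(1.359375) = -0.0923 < 0, so the root lies in [1.359375, 1.375]
p(1.3671875) = -0.0415 < 0, so the root lies in [1.3671875, 1.375]

[1.3671875, 1.375]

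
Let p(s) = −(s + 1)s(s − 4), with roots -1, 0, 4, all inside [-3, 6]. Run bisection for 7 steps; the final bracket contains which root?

4

midpoint 1.5: p = 9.375 > 0 → [1.5, 6]
midpoint 3.75: p = 4.453125 > 0 → [3.75, 6]
midpoint 4.875: p = -25.060547 < 0 → [3.75, 4.875]
midpoint 4.3125: p = -7.1594 < 0 → [3.75, 4.3125]
midpoint 4.03125: p = -0.6338 < 0 → [3.75, 4.03125]
midpoint 3.890625: p = 2.0811 > 0 → [3.890625, 4.03125]
midpoint 3.9609375: p = 0.7676 > 0 → [3.9609375, 4.03125]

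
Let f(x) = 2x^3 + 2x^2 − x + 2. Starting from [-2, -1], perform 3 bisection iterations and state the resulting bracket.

[-1.75, -1.625]

x = -1.5 gives f = 1.25, positive; keep [-2, -1.5]
x = -1.75 gives f = -0.84375, negative; keep [-1.75, -1.5]
x = -1.625 gives f = 0.324219, positive; keep [-1.75, -1.625]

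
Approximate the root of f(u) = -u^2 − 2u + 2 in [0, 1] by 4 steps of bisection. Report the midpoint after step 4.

m = 0.5, f(m) = 0.75 (+); new bracket [0.5, 1]
m = 0.75, f(m) = -0.0625 (−); new bracket [0.5, 0.75]
m = 0.625, f(m) = 0.359375 (+); new bracket [0.625, 0.75]
m = 0.6875, f(m) = 0.1523 (+); new bracket [0.6875, 0.75]

0.6875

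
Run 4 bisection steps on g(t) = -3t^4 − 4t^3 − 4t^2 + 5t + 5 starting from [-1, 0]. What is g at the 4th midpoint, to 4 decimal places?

0.3015

t = -0.5 gives g = 1.8125, positive; keep [-1, -0.5]
t = -0.75 gives g = -0.261719, negative; keep [-0.75, -0.5]
t = -0.625 gives g = 0.831299, positive; keep [-0.75, -0.625]
t = -0.6875 gives g = 0.3015, positive; keep [-0.75, -0.6875]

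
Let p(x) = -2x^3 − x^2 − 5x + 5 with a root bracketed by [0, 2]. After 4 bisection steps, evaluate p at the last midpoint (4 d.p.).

0.9961

x = 1 gives p = -3, negative; keep [0, 1]
x = 0.5 gives p = 2, positive; keep [0.5, 1]
x = 0.75 gives p = -0.15625, negative; keep [0.5, 0.75]
x = 0.625 gives p = 0.9961, positive; keep [0.625, 0.75]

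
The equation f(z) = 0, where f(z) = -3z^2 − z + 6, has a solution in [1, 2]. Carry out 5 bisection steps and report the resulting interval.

f(1.5) = -2.25 < 0, so the root lies in [1, 1.5]
f(1.25) = 0.0625 > 0, so the root lies in [1.25, 1.5]
f(1.375) = -1.046875 < 0, so the root lies in [1.25, 1.375]
f(1.3125) = -0.4805 < 0, so the root lies in [1.25, 1.3125]
f(1.28125) = -0.2061 < 0, so the root lies in [1.25, 1.28125]

[1.25, 1.28125]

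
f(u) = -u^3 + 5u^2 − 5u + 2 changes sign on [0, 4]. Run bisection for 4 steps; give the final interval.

[3.75, 4]

f(2) = 4 > 0, so the root lies in [2, 4]
f(3) = 5 > 0, so the root lies in [3, 4]
f(3.5) = 2.875 > 0, so the root lies in [3.5, 4]
f(3.75) = 0.8281 > 0, so the root lies in [3.75, 4]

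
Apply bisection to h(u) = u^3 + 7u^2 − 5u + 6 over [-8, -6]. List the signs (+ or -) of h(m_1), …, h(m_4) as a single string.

midpoint -7: h = 41 > 0 → [-8, -7]
midpoint -7.5: h = 15.375 > 0 → [-8, -7.5]
midpoint -7.75: h = -0.296875 < 0 → [-7.75, -7.5]
midpoint -7.625: h = 7.7871 > 0 → [-7.75, -7.625]

++-+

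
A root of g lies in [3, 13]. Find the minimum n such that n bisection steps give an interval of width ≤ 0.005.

11

Width after n steps is 10/2^n. Need 2^n ≥ 10/0.005 = 2000.
2^10 = 1024 < 2000 ≤ 2^11 = 2048, so n = 11.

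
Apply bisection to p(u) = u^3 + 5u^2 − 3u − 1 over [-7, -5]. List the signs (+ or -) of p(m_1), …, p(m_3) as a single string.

m = -6, p(m) = -19 (−); new bracket [-6, -5]
m = -5.5, p(m) = 0.375 (+); new bracket [-6, -5.5]
m = -5.75, p(m) = -8.546875 (−); new bracket [-5.75, -5.5]

-+-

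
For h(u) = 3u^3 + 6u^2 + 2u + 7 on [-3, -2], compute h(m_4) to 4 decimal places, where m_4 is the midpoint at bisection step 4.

-0.0667

m = -2.5, h(m) = -7.375 (−); new bracket [-2.5, -2]
m = -2.25, h(m) = -1.296875 (−); new bracket [-2.25, -2]
m = -2.125, h(m) = 1.056641 (+); new bracket [-2.25, -2.125]
m = -2.1875, h(m) = -0.0667 (−); new bracket [-2.1875, -2.125]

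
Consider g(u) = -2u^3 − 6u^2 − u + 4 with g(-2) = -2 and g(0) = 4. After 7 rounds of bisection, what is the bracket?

m = -1, g(m) = 1 (+); new bracket [-2, -1]
m = -1.5, g(m) = -1.25 (−); new bracket [-1.5, -1]
m = -1.25, g(m) = -0.21875 (−); new bracket [-1.25, -1]
m = -1.125, g(m) = 0.3789 (+); new bracket [-1.25, -1.125]
m = -1.1875, g(m) = 0.0757 (+); new bracket [-1.25, -1.1875]
m = -1.21875, g(m) = -0.0728 (−); new bracket [-1.21875, -1.1875]
m = -1.203125, g(m) = 0.0011 (+); new bracket [-1.21875, -1.203125]

[-1.21875, -1.203125]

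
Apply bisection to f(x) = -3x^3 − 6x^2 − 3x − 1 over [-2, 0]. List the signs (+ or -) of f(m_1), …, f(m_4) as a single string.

-+--

m = -1, f(m) = -1 (−); new bracket [-2, -1]
m = -1.5, f(m) = 0.125 (+); new bracket [-1.5, -1]
m = -1.25, f(m) = -0.765625 (−); new bracket [-1.5, -1.25]
m = -1.375, f(m) = -0.4199 (−); new bracket [-1.5, -1.375]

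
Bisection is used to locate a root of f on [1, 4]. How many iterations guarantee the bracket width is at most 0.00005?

Width after n steps is 3/2^n. Need 2^n ≥ 3/0.00005 = 60000.
2^15 = 32768 < 60000 ≤ 2^16 = 65536, so n = 16.

16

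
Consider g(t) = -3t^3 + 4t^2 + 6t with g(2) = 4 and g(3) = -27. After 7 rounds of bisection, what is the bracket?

t = 2.5 gives g = -6.875, negative; keep [2, 2.5]
t = 2.25 gives g = -0.421875, negative; keep [2, 2.25]
t = 2.125 gives g = 2.025391, positive; keep [2.125, 2.25]
t = 2.1875 gives g = 0.863, positive; keep [2.1875, 2.25]
t = 2.21875 gives g = 0.2362, positive; keep [2.21875, 2.25]
t = 2.234375 gives g = -0.0889, negative; keep [2.21875, 2.234375]
t = 2.2265625 gives g = 0.0746, positive; keep [2.2265625, 2.234375]

[2.2265625, 2.234375]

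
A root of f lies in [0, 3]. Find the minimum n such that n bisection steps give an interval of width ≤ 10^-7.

Width after n steps is 3/2^n. Need 2^n ≥ 3/10^-7 = 30000000.
2^24 = 16777216 < 30000000 ≤ 2^25 = 33554432, so n = 25.

25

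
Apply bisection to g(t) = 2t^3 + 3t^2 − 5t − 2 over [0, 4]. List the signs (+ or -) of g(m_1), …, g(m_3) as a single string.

m = 2, g(m) = 16 (+); new bracket [0, 2]
m = 1, g(m) = -2 (−); new bracket [1, 2]
m = 1.5, g(m) = 4 (+); new bracket [1, 1.5]

+-+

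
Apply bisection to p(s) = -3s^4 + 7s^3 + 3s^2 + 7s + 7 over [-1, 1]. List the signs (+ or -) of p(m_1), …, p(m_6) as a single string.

++-+++

m = 0, p(m) = 7 (+); new bracket [-1, 0]
m = -0.5, p(m) = 3.1875 (+); new bracket [-1, -0.5]
m = -0.75, p(m) = -0.464844 (−); new bracket [-0.75, -0.5]
m = -0.625, p(m) = 1.6301 (+); new bracket [-0.75, -0.625]
m = -0.6875, p(m) = 0.6606 (+); new bracket [-0.75, -0.6875]
m = -0.71875, p(m) = 0.1188 (+); new bracket [-0.75, -0.71875]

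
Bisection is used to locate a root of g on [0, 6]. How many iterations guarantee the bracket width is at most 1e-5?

Width after n steps is 6/2^n. Need 2^n ≥ 6/1e-5 = 600000.
2^19 = 524288 < 600000 ≤ 2^20 = 1048576, so n = 20.

20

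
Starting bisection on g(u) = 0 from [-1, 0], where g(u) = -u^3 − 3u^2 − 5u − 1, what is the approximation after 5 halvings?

g(-0.5) = 0.875 > 0, so the root lies in [-0.5, 0]
g(-0.25) = 0.078125 > 0, so the root lies in [-0.25, 0]
g(-0.125) = -0.419922 < 0, so the root lies in [-0.25, -0.125]
g(-0.1875) = -0.1614 < 0, so the root lies in [-0.25, -0.1875]
g(-0.21875) = -0.0393 < 0, so the root lies in [-0.25, -0.21875]

-0.21875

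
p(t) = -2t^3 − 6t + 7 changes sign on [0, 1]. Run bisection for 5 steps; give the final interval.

[0.90625, 0.9375]

p(0.5) = 3.75 > 0, so the root lies in [0.5, 1]
p(0.75) = 1.65625 > 0, so the root lies in [0.75, 1]
p(0.875) = 0.410156 > 0, so the root lies in [0.875, 1]
p(0.9375) = -0.2729 < 0, so the root lies in [0.875, 0.9375]
p(0.90625) = 0.0739 > 0, so the root lies in [0.90625, 0.9375]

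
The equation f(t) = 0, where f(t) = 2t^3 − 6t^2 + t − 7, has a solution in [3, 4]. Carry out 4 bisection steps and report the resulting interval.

t = 3.5 gives f = 8.75, positive; keep [3, 3.5]
t = 3.25 gives f = 1.53125, positive; keep [3, 3.25]
t = 3.125 gives f = -1.433594, negative; keep [3.125, 3.25]
t = 3.1875 gives f = -0.0024, negative; keep [3.1875, 3.25]

[3.1875, 3.25]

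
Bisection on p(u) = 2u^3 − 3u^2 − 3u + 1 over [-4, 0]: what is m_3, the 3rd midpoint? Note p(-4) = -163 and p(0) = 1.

p(-2) = -21 < 0, so the root lies in [-2, 0]
p(-1) = -1 < 0, so the root lies in [-1, 0]
p(-0.5) = 1.5 > 0, so the root lies in [-1, -0.5]

-0.5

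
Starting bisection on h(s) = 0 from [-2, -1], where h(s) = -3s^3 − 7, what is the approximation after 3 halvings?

s = -1.5 gives h = 3.125, positive; keep [-1.5, -1]
s = -1.25 gives h = -1.140625, negative; keep [-1.5, -1.25]
s = -1.375 gives h = 0.798828, positive; keep [-1.375, -1.25]

-1.375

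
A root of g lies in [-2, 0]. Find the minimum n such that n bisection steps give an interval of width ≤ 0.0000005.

22

Width after n steps is 2/2^n. Need 2^n ≥ 2/0.0000005 = 4000000.
2^21 = 2097152 < 4000000 ≤ 2^22 = 4194304, so n = 22.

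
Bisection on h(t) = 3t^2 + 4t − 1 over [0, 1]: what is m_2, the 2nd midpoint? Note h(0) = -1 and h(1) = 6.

h(0.5) = 1.75 > 0, so the root lies in [0, 0.5]
h(0.25) = 0.1875 > 0, so the root lies in [0, 0.25]

0.25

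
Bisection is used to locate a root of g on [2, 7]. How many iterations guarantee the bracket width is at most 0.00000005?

Width after n steps is 5/2^n. Need 2^n ≥ 5/0.00000005 = 100000000.
2^26 = 67108864 < 100000000 ≤ 2^27 = 134217728, so n = 27.

27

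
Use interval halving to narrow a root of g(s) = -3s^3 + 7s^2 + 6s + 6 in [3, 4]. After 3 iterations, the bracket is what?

[3.125, 3.25]

s = 3.5 gives g = -15.875, negative; keep [3, 3.5]
s = 3.25 gives g = -3.546875, negative; keep [3, 3.25]
s = 3.125 gives g = 1.556641, positive; keep [3.125, 3.25]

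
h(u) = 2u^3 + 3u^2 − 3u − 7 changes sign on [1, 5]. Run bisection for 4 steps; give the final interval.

[1.25, 1.5]

m = 3, h(m) = 65 (+); new bracket [1, 3]
m = 2, h(m) = 15 (+); new bracket [1, 2]
m = 1.5, h(m) = 2 (+); new bracket [1, 1.5]
m = 1.25, h(m) = -2.1562 (−); new bracket [1.25, 1.5]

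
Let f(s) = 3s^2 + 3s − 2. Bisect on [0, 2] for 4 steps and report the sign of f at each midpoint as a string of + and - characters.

midpoint 1: f = 4 > 0 → [0, 1]
midpoint 0.5: f = 0.25 > 0 → [0, 0.5]
midpoint 0.25: f = -1.0625 < 0 → [0.25, 0.5]
midpoint 0.375: f = -0.4531 < 0 → [0.375, 0.5]

++--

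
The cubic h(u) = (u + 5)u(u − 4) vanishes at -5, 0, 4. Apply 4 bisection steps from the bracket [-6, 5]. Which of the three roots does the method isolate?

-5

m = -0.5, h(m) = 10.125 (+); new bracket [-6, -0.5]
m = -3.25, h(m) = 41.234375 (+); new bracket [-6, -3.25]
m = -4.625, h(m) = 14.958984 (+); new bracket [-6, -4.625]
m = -5.3125, h(m) = -15.4602 (−); new bracket [-5.3125, -4.625]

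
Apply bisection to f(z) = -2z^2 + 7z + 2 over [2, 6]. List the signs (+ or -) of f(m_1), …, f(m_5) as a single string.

z = 4 gives f = -2, negative; keep [2, 4]
z = 3 gives f = 5, positive; keep [3, 4]
z = 3.5 gives f = 2, positive; keep [3.5, 4]
z = 3.75 gives f = 0.125, positive; keep [3.75, 4]
z = 3.875 gives f = -0.9062, negative; keep [3.75, 3.875]

-+++-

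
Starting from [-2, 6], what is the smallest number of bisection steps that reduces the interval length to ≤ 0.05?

8

Width after n steps is 8/2^n. Need 2^n ≥ 8/0.05 = 160.
2^7 = 128 < 160 ≤ 2^8 = 256, so n = 8.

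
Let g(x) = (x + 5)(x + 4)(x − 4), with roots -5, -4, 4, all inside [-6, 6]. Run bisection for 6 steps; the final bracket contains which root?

4

midpoint 0: g = -80 < 0 → [0, 6]
midpoint 3: g = -56 < 0 → [3, 6]
midpoint 4.5: g = 40.375 > 0 → [3, 4.5]
midpoint 3.75: g = -16.9531 < 0 → [3.75, 4.5]
midpoint 4.125: g = 9.2676 > 0 → [3.75, 4.125]
midpoint 3.9375: g = -4.4338 < 0 → [3.9375, 4.125]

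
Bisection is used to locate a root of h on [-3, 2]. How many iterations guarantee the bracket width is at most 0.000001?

23

Width after n steps is 5/2^n. Need 2^n ≥ 5/0.000001 = 5000000.
2^22 = 4194304 < 5000000 ≤ 2^23 = 8388608, so n = 23.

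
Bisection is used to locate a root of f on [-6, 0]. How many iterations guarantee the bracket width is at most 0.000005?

Width after n steps is 6/2^n. Need 2^n ≥ 6/0.000005 = 1200000.
2^20 = 1048576 < 1200000 ≤ 2^21 = 2097152, so n = 21.

21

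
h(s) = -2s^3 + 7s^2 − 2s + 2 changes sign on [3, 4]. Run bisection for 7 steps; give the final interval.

[3.28125, 3.2890625]

s = 3.5 gives h = -5, negative; keep [3, 3.5]
s = 3.25 gives h = 0.78125, positive; keep [3.25, 3.5]
s = 3.375 gives h = -1.902344, negative; keep [3.25, 3.375]
s = 3.3125 gives h = -0.5103, negative; keep [3.25, 3.3125]
s = 3.28125 gives h = 0.1479, positive; keep [3.28125, 3.3125]
s = 3.296875 gives h = -0.1781, negative; keep [3.28125, 3.296875]
s = 3.2890625 gives h = -0.0143, negative; keep [3.28125, 3.2890625]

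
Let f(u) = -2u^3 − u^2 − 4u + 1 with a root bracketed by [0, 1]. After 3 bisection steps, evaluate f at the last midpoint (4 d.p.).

m = 0.5, f(m) = -1.5 (−); new bracket [0, 0.5]
m = 0.25, f(m) = -0.09375 (−); new bracket [0, 0.25]
m = 0.125, f(m) = 0.480469 (+); new bracket [0.125, 0.25]

0.4805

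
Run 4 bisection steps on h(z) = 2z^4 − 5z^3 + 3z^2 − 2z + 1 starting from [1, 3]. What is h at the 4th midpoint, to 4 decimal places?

-0.4429

z = 2 gives h = 1, positive; keep [1, 2]
z = 1.5 gives h = -2, negative; keep [1.5, 2]
z = 1.75 gives h = -1.351562, negative; keep [1.75, 2]
z = 1.875 gives h = -0.4429, negative; keep [1.875, 2]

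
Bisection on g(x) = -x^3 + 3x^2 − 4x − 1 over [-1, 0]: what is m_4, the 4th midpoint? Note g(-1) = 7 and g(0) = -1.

x = -0.5 gives g = 1.875, positive; keep [-0.5, 0]
x = -0.25 gives g = 0.203125, positive; keep [-0.25, 0]
x = -0.125 gives g = -0.451172, negative; keep [-0.25, -0.125]
x = -0.1875 gives g = -0.1379, negative; keep [-0.25, -0.1875]

-0.1875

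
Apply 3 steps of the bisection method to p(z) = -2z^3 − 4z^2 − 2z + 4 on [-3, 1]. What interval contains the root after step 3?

[0.5, 1]

z = -1 gives p = 4, positive; keep [-1, 1]
z = 0 gives p = 4, positive; keep [0, 1]
z = 0.5 gives p = 1.75, positive; keep [0.5, 1]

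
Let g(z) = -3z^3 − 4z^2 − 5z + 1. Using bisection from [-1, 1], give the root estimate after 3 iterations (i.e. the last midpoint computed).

midpoint 0: g = 1 > 0 → [0, 1]
midpoint 0.5: g = -2.875 < 0 → [0, 0.5]
midpoint 0.25: g = -0.546875 < 0 → [0, 0.25]

0.25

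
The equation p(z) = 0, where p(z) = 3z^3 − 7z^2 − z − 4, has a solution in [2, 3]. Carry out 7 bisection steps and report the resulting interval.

m = 2.5, p(m) = -3.375 (−); new bracket [2.5, 3]
m = 2.75, p(m) = 2.703125 (+); new bracket [2.5, 2.75]
m = 2.625, p(m) = -0.595703 (−); new bracket [2.625, 2.75]
m = 2.6875, p(m) = 0.9866 (+); new bracket [2.625, 2.6875]
m = 2.65625, p(m) = 0.1789 (+); new bracket [2.625, 2.65625]
m = 2.640625, p(m) = -0.2125 (−); new bracket [2.640625, 2.65625]
m = 2.6484375, p(m) = -0.0178 (−); new bracket [2.6484375, 2.65625]

[2.6484375, 2.65625]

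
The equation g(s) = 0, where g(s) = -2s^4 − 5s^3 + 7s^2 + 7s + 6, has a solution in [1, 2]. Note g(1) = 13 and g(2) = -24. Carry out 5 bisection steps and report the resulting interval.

[1.625, 1.65625]

g(1.5) = 5.25 > 0, so the root lies in [1.5, 2]
g(1.75) = -5.867188 < 0, so the root lies in [1.5, 1.75]
g(1.625) = 0.458496 > 0, so the root lies in [1.625, 1.75]
g(1.6875) = -2.4993 < 0, so the root lies in [1.625, 1.6875]
g(1.65625) = -0.9708 < 0, so the root lies in [1.625, 1.65625]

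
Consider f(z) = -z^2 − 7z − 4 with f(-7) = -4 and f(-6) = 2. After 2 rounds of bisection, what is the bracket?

f(-6.5) = -0.75 < 0, so the root lies in [-6.5, -6]
f(-6.25) = 0.6875 > 0, so the root lies in [-6.5, -6.25]

[-6.5, -6.25]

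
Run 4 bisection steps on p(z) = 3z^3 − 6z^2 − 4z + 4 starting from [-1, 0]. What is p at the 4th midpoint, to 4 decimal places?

m = -0.5, p(m) = 4.125 (+); new bracket [-1, -0.5]
m = -0.75, p(m) = 2.359375 (+); new bracket [-1, -0.75]
m = -0.875, p(m) = 0.896484 (+); new bracket [-1, -0.875]
m = -0.9375, p(m) = 0.0046 (+); new bracket [-1, -0.9375]

0.0046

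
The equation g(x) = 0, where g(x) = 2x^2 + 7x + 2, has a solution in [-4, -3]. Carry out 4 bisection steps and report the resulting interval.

midpoint -3.5: g = 2 > 0 → [-3.5, -3]
midpoint -3.25: g = 0.375 > 0 → [-3.25, -3]
midpoint -3.125: g = -0.34375 < 0 → [-3.25, -3.125]
midpoint -3.1875: g = 0.0078 > 0 → [-3.1875, -3.125]

[-3.1875, -3.125]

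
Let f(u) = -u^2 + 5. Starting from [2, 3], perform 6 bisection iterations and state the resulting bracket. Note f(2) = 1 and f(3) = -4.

f(2.5) = -1.25 < 0, so the root lies in [2, 2.5]
f(2.25) = -0.0625 < 0, so the root lies in [2, 2.25]
f(2.125) = 0.484375 > 0, so the root lies in [2.125, 2.25]
f(2.1875) = 0.2148 > 0, so the root lies in [2.1875, 2.25]
f(2.21875) = 0.0771 > 0, so the root lies in [2.21875, 2.25]
f(2.234375) = 0.0076 > 0, so the root lies in [2.234375, 2.25]

[2.234375, 2.25]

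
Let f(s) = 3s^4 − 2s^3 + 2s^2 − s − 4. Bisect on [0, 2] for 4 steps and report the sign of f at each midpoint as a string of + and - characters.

-++-

m = 1, f(m) = -2 (−); new bracket [1, 2]
m = 1.5, f(m) = 7.4375 (+); new bracket [1, 1.5]
m = 1.25, f(m) = 1.292969 (+); new bracket [1, 1.25]
m = 1.125, f(m) = -0.636 (−); new bracket [1.125, 1.25]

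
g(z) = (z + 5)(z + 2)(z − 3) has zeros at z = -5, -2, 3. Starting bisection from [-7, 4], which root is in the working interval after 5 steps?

g(-1.5) = -7.875 < 0, so the root lies in [-1.5, 4]
g(1.25) = -35.546875 < 0, so the root lies in [1.25, 4]
g(2.625) = -13.224609 < 0, so the root lies in [2.625, 4]
g(3.3125) = 13.8 > 0, so the root lies in [2.625, 3.3125]
g(2.96875) = -1.2373 < 0, so the root lies in [2.96875, 3.3125]

3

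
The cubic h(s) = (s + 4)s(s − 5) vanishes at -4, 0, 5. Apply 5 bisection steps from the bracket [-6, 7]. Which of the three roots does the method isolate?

m = 0.5, h(m) = -10.125 (−); new bracket [0.5, 7]
m = 3.75, h(m) = -36.328125 (−); new bracket [3.75, 7]
m = 5.375, h(m) = 18.896484 (+); new bracket [3.75, 5.375]
m = 4.5625, h(m) = -17.0916 (−); new bracket [4.5625, 5.375]
m = 4.96875, h(m) = -1.3926 (−); new bracket [4.96875, 5.375]

5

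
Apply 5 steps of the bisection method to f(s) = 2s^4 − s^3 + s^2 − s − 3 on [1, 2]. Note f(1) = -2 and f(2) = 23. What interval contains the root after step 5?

midpoint 1.5: f = 4.5 > 0 → [1, 1.5]
midpoint 1.25: f = 0.242188 > 0 → [1, 1.25]
midpoint 1.125: f = -1.07959 < 0 → [1.125, 1.25]
midpoint 1.1875: f = -0.4748 < 0 → [1.1875, 1.25]
midpoint 1.21875: f = -0.1311 < 0 → [1.21875, 1.25]

[1.21875, 1.25]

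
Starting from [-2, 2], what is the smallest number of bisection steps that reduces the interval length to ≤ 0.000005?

Width after n steps is 4/2^n. Need 2^n ≥ 4/0.000005 = 800000.
2^19 = 524288 < 800000 ≤ 2^20 = 1048576, so n = 20.

20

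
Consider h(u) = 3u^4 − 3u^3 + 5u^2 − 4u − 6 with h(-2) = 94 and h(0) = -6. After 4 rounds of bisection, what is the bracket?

[-0.75, -0.625]

h(-1) = 9 > 0, so the root lies in [-1, 0]
h(-0.5) = -2.1875 < 0, so the root lies in [-1, -0.5]
h(-0.75) = 2.027344 > 0, so the root lies in [-0.75, -0.5]
h(-0.625) = -0.3567 < 0, so the root lies in [-0.75, -0.625]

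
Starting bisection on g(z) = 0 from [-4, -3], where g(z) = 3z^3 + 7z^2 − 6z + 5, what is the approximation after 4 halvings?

-3.1875

m = -3.5, g(m) = -16.875 (−); new bracket [-3.5, -3]
m = -3.25, g(m) = -4.546875 (−); new bracket [-3.25, -3]
m = -3.125, g(m) = 0.556641 (+); new bracket [-3.25, -3.125]
m = -3.1875, g(m) = -1.9104 (−); new bracket [-3.1875, -3.125]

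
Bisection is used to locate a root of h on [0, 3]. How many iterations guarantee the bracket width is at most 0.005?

10

Width after n steps is 3/2^n. Need 2^n ≥ 3/0.005 = 600.
2^9 = 512 < 600 ≤ 2^10 = 1024, so n = 10.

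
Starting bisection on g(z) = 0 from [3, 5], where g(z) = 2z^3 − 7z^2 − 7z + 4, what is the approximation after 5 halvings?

m = 4, g(m) = -8 (−); new bracket [4, 5]
m = 4.5, g(m) = 13 (+); new bracket [4, 4.5]
m = 4.25, g(m) = 1.34375 (+); new bracket [4, 4.25]
m = 4.125, g(m) = -3.6055 (−); new bracket [4.125, 4.25]
m = 4.1875, g(m) = -1.2017 (−); new bracket [4.1875, 4.25]

4.1875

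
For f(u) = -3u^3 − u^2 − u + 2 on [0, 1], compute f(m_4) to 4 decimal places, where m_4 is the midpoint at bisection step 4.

u = 0.5 gives f = 0.875, positive; keep [0.5, 1]
u = 0.75 gives f = -0.578125, negative; keep [0.5, 0.75]
u = 0.625 gives f = 0.251953, positive; keep [0.625, 0.75]
u = 0.6875 gives f = -0.135, negative; keep [0.625, 0.6875]

-0.1350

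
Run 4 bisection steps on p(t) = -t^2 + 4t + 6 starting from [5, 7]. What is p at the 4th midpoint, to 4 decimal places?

m = 6, p(m) = -6 (−); new bracket [5, 6]
m = 5.5, p(m) = -2.25 (−); new bracket [5, 5.5]
m = 5.25, p(m) = -0.5625 (−); new bracket [5, 5.25]
m = 5.125, p(m) = 0.2344 (+); new bracket [5.125, 5.25]

0.2344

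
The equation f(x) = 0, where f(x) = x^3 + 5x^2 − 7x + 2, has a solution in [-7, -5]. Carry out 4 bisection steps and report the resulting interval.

[-6.25, -6.125]

x = -6 gives f = 8, positive; keep [-7, -6]
x = -6.5 gives f = -15.875, negative; keep [-6.5, -6]
x = -6.25 gives f = -3.078125, negative; keep [-6.25, -6]
x = -6.125 gives f = 2.6699, positive; keep [-6.25, -6.125]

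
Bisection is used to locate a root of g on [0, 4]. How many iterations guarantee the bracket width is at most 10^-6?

Width after n steps is 4/2^n. Need 2^n ≥ 4/10^-6 = 4000000.
2^21 = 2097152 < 4000000 ≤ 2^22 = 4194304, so n = 22.

22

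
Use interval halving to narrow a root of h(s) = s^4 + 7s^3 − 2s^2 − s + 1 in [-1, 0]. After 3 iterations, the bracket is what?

[-0.625, -0.5]

m = -0.5, h(m) = 0.1875 (+); new bracket [-1, -0.5]
m = -0.75, h(m) = -2.011719 (−); new bracket [-0.75, -0.5]
m = -0.625, h(m) = -0.712646 (−); new bracket [-0.625, -0.5]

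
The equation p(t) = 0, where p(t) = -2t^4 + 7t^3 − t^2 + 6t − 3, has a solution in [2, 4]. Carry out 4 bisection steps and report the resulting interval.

[3.5, 3.625]

t = 3 gives p = 33, positive; keep [3, 4]
t = 3.5 gives p = 5.75, positive; keep [3.5, 4]
t = 3.75 gives p = -20.929688, negative; keep [3.5, 3.75]
t = 3.625 gives p = -6.2993, negative; keep [3.5, 3.625]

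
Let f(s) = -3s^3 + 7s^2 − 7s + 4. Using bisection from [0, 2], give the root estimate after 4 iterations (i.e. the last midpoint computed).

m = 1, f(m) = 1 (+); new bracket [1, 2]
m = 1.5, f(m) = -0.875 (−); new bracket [1, 1.5]
m = 1.25, f(m) = 0.328125 (+); new bracket [1.25, 1.5]
m = 1.375, f(m) = -0.1895 (−); new bracket [1.25, 1.375]

1.375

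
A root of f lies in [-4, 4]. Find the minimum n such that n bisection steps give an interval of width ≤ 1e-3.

13

Width after n steps is 8/2^n. Need 2^n ≥ 8/1e-3 = 8000.
2^12 = 4096 < 8000 ≤ 2^13 = 8192, so n = 13.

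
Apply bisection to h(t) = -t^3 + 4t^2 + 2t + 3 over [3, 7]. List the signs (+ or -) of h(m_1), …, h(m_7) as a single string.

midpoint 5: h = -12 < 0 → [3, 5]
midpoint 4: h = 11 > 0 → [4, 5]
midpoint 4.5: h = 1.875 > 0 → [4.5, 5]
midpoint 4.75: h = -4.4219 < 0 → [4.5, 4.75]
midpoint 4.625: h = -1.1191 < 0 → [4.5, 4.625]
midpoint 4.5625: h = 0.4158 > 0 → [4.5625, 4.625]
midpoint 4.59375: h = -0.3421 < 0 → [4.5625, 4.59375]

-++--+-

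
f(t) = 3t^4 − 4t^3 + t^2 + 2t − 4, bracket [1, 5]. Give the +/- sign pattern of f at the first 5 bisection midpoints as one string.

+++-+

t = 3 gives f = 146, positive; keep [1, 3]
t = 2 gives f = 20, positive; keep [1, 2]
t = 1.5 gives f = 2.9375, positive; keep [1, 1.5]
t = 1.25 gives f = -0.4258, negative; keep [1.25, 1.5]
t = 1.375 gives f = 0.9656, positive; keep [1.25, 1.375]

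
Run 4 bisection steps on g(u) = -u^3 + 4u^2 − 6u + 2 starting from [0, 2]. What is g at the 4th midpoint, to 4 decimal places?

0.2598

midpoint 1: g = -1 < 0 → [0, 1]
midpoint 0.5: g = -0.125 < 0 → [0, 0.5]
midpoint 0.25: g = 0.734375 > 0 → [0.25, 0.5]
midpoint 0.375: g = 0.2598 > 0 → [0.375, 0.5]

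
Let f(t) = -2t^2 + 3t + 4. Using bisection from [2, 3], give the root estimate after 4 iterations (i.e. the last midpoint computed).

midpoint 2.5: f = -1 < 0 → [2, 2.5]
midpoint 2.25: f = 0.625 > 0 → [2.25, 2.5]
midpoint 2.375: f = -0.15625 < 0 → [2.25, 2.375]
midpoint 2.3125: f = 0.2422 > 0 → [2.3125, 2.375]

2.3125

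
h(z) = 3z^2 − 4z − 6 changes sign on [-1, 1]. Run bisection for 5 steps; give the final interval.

m = 0, h(m) = -6 (−); new bracket [-1, 0]
m = -0.5, h(m) = -3.25 (−); new bracket [-1, -0.5]
m = -0.75, h(m) = -1.3125 (−); new bracket [-1, -0.75]
m = -0.875, h(m) = -0.2031 (−); new bracket [-1, -0.875]
m = -0.9375, h(m) = 0.3867 (+); new bracket [-0.9375, -0.875]

[-0.9375, -0.875]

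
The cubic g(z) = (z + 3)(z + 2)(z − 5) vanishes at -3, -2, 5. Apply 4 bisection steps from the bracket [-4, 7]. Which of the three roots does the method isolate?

g(1.5) = -55.125 < 0, so the root lies in [1.5, 7]
g(4.25) = -33.984375 < 0, so the root lies in [4.25, 7]
g(5.625) = 41.103516 > 0, so the root lies in [4.25, 5.625]
g(4.9375) = -3.4417 < 0, so the root lies in [4.9375, 5.625]

5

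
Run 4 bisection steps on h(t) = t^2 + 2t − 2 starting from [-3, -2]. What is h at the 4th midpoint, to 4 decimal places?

t = -2.5 gives h = -0.75, negative; keep [-3, -2.5]
t = -2.75 gives h = 0.0625, positive; keep [-2.75, -2.5]
t = -2.625 gives h = -0.359375, negative; keep [-2.75, -2.625]
t = -2.6875 gives h = -0.1523, negative; keep [-2.75, -2.6875]

-0.1523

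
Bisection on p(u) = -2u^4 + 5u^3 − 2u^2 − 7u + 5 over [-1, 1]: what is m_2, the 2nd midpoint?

0.5

u = 0 gives p = 5, positive; keep [0, 1]
u = 0.5 gives p = 1.5, positive; keep [0.5, 1]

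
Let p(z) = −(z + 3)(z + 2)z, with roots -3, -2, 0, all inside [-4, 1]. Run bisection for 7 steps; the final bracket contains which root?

0

z = -1.5 gives p = 1.125, positive; keep [-1.5, 1]
z = -0.25 gives p = 1.203125, positive; keep [-0.25, 1]
z = 0.375 gives p = -3.005859, negative; keep [-0.25, 0.375]
z = 0.0625 gives p = -0.3948, negative; keep [-0.25, 0.0625]
z = -0.09375 gives p = 0.5194, positive; keep [-0.09375, 0.0625]
z = -0.015625 gives p = 0.0925, positive; keep [-0.015625, 0.0625]
z = 0.0234375 gives p = -0.1434, negative; keep [-0.015625, 0.0234375]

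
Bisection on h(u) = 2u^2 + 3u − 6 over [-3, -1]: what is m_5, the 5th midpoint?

u = -2 gives h = -4, negative; keep [-3, -2]
u = -2.5 gives h = -1, negative; keep [-3, -2.5]
u = -2.75 gives h = 0.875, positive; keep [-2.75, -2.5]
u = -2.625 gives h = -0.0938, negative; keep [-2.75, -2.625]
u = -2.6875 gives h = 0.3828, positive; keep [-2.6875, -2.625]

-2.6875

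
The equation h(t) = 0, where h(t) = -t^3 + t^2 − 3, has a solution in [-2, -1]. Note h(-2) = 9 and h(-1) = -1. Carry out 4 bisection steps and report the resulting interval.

[-1.1875, -1.125]

h(-1.5) = 2.625 > 0, so the root lies in [-1.5, -1]
h(-1.25) = 0.515625 > 0, so the root lies in [-1.25, -1]
h(-1.125) = -0.310547 < 0, so the root lies in [-1.25, -1.125]
h(-1.1875) = 0.0847 > 0, so the root lies in [-1.1875, -1.125]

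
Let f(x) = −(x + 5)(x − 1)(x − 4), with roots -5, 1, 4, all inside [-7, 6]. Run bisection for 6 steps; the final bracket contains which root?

x = -0.5 gives f = -30.375, negative; keep [-7, -0.5]
x = -3.75 gives f = -46.015625, negative; keep [-7, -3.75]
x = -5.375 gives f = 22.412109, positive; keep [-5.375, -3.75]
x = -4.5625 gives f = -20.8376, negative; keep [-5.375, -4.5625]
x = -4.96875 gives f = -1.6729, negative; keep [-5.375, -4.96875]
x = -5.171875 gives f = 9.7294, positive; keep [-5.171875, -4.96875]

-5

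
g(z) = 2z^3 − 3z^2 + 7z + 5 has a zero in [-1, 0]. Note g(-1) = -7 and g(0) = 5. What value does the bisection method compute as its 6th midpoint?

g(-0.5) = 0.5 > 0, so the root lies in [-1, -0.5]
g(-0.75) = -2.78125 < 0, so the root lies in [-0.75, -0.5]
g(-0.625) = -1.035156 < 0, so the root lies in [-0.625, -0.5]
g(-0.5625) = -0.2427 < 0, so the root lies in [-0.5625, -0.5]
g(-0.53125) = 0.1347 > 0, so the root lies in [-0.5625, -0.53125]
g(-0.546875) = -0.0525 < 0, so the root lies in [-0.546875, -0.53125]

-0.546875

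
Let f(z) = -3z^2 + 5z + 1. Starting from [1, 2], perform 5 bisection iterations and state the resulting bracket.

[1.84375, 1.875]

midpoint 1.5: f = 1.75 > 0 → [1.5, 2]
midpoint 1.75: f = 0.5625 > 0 → [1.75, 2]
midpoint 1.875: f = -0.171875 < 0 → [1.75, 1.875]
midpoint 1.8125: f = 0.207 > 0 → [1.8125, 1.875]
midpoint 1.84375: f = 0.0205 > 0 → [1.84375, 1.875]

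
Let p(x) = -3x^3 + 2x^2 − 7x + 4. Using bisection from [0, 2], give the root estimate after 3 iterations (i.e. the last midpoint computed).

0.75

midpoint 1: p = -4 < 0 → [0, 1]
midpoint 0.5: p = 0.625 > 0 → [0.5, 1]
midpoint 0.75: p = -1.390625 < 0 → [0.5, 0.75]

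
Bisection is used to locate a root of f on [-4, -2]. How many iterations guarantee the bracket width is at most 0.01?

8

Width after n steps is 2/2^n. Need 2^n ≥ 2/0.01 = 200.
2^7 = 128 < 200 ≤ 2^8 = 256, so n = 8.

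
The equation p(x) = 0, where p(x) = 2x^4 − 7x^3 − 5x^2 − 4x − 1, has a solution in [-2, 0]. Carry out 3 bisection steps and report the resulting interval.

p(-1) = 7 > 0, so the root lies in [-1, 0]
p(-0.5) = 0.75 > 0, so the root lies in [-0.5, 0]
p(-0.25) = -0.195312 < 0, so the root lies in [-0.5, -0.25]

[-0.5, -0.25]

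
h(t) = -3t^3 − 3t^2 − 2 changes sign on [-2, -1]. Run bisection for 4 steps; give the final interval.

t = -1.5 gives h = 1.375, positive; keep [-1.5, -1]
t = -1.25 gives h = -0.828125, negative; keep [-1.5, -1.25]
t = -1.375 gives h = 0.126953, positive; keep [-1.375, -1.25]
t = -1.3125 gives h = -0.385, negative; keep [-1.375, -1.3125]

[-1.375, -1.3125]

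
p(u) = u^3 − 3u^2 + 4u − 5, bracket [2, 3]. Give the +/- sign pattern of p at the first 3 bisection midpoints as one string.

u = 2.5 gives p = 1.875, positive; keep [2, 2.5]
u = 2.25 gives p = 0.203125, positive; keep [2, 2.25]
u = 2.125 gives p = -0.451172, negative; keep [2.125, 2.25]

++-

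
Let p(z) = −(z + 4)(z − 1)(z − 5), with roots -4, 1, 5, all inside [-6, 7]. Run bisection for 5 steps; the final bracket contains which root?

-4

z = 0.5 gives p = -10.125, negative; keep [-6, 0.5]
z = -2.75 gives p = -36.328125, negative; keep [-6, -2.75]
z = -4.375 gives p = 18.896484, positive; keep [-4.375, -2.75]
z = -3.5625 gives p = -17.0916, negative; keep [-4.375, -3.5625]
z = -3.96875 gives p = -1.3926, negative; keep [-4.375, -3.96875]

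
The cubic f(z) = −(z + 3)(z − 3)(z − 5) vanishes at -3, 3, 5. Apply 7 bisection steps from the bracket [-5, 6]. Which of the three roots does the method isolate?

-3

m = 0.5, f(m) = -39.375 (−); new bracket [-5, 0.5]
m = -2.25, f(m) = -28.546875 (−); new bracket [-5, -2.25]
m = -3.625, f(m) = 35.712891 (+); new bracket [-3.625, -2.25]
m = -2.9375, f(m) = -2.9456 (−); new bracket [-3.625, -2.9375]
m = -3.28125, f(m) = 14.6297 (+); new bracket [-3.28125, -2.9375]
m = -3.109375, f(m) = 5.4188 (+); new bracket [-3.109375, -2.9375]
m = -3.0234375, f(m) = 1.1327 (+); new bracket [-3.0234375, -2.9375]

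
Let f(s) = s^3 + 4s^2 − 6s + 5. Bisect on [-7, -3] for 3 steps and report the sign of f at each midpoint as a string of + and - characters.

m = -5, f(m) = 10 (+); new bracket [-7, -5]
m = -6, f(m) = -31 (−); new bracket [-6, -5]
m = -5.5, f(m) = -7.375 (−); new bracket [-5.5, -5]

+--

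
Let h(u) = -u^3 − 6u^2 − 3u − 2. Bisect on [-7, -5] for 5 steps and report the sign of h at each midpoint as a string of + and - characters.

+-+++

u = -6 gives h = 16, positive; keep [-6, -5]
u = -5.5 gives h = -0.625, negative; keep [-6, -5.5]
u = -5.75 gives h = 6.984375, positive; keep [-5.75, -5.5]
u = -5.625 gives h = 3.0098, positive; keep [-5.625, -5.5]
u = -5.5625 gives h = 1.1506, positive; keep [-5.5625, -5.5]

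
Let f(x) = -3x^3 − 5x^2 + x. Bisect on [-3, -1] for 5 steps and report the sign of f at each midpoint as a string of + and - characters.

x = -2 gives f = 2, positive; keep [-2, -1]
x = -1.5 gives f = -2.625, negative; keep [-2, -1.5]
x = -1.75 gives f = -0.984375, negative; keep [-2, -1.75]
x = -1.875 gives f = 0.3223, positive; keep [-1.875, -1.75]
x = -1.8125 gives f = -0.3752, negative; keep [-1.875, -1.8125]

+--+-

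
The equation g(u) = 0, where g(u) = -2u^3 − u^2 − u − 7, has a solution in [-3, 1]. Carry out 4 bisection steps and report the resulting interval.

[-1.75, -1.5]

midpoint -1: g = -5 < 0 → [-3, -1]
midpoint -2: g = 7 > 0 → [-2, -1]
midpoint -1.5: g = -1 < 0 → [-2, -1.5]
midpoint -1.75: g = 2.4062 > 0 → [-1.75, -1.5]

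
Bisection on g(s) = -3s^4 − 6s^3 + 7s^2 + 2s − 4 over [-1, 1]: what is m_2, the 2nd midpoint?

s = 0 gives g = -4, negative; keep [-1, 0]
s = -0.5 gives g = -2.6875, negative; keep [-1, -0.5]

-0.5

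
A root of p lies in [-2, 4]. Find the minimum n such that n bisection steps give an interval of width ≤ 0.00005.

Width after n steps is 6/2^n. Need 2^n ≥ 6/0.00005 = 120000.
2^16 = 65536 < 120000 ≤ 2^17 = 131072, so n = 17.

17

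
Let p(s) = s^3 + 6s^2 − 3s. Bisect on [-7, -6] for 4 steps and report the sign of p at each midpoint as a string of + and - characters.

midpoint -6.5: p = -1.625 < 0 → [-6.5, -6]
midpoint -6.25: p = 8.984375 > 0 → [-6.5, -6.25]
midpoint -6.375: p = 3.884766 > 0 → [-6.5, -6.375]
midpoint -6.4375: p = 1.1819 > 0 → [-6.5, -6.4375]

-+++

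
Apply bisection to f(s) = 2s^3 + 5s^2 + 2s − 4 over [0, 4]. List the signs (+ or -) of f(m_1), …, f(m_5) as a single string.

++-+-

m = 2, f(m) = 36 (+); new bracket [0, 2]
m = 1, f(m) = 5 (+); new bracket [0, 1]
m = 0.5, f(m) = -1.5 (−); new bracket [0.5, 1]
m = 0.75, f(m) = 1.1562 (+); new bracket [0.5, 0.75]
m = 0.625, f(m) = -0.3086 (−); new bracket [0.625, 0.75]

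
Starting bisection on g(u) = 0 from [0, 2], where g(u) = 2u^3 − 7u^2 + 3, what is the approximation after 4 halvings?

0.625

midpoint 1: g = -2 < 0 → [0, 1]
midpoint 0.5: g = 1.5 > 0 → [0.5, 1]
midpoint 0.75: g = -0.09375 < 0 → [0.5, 0.75]
midpoint 0.625: g = 0.7539 > 0 → [0.625, 0.75]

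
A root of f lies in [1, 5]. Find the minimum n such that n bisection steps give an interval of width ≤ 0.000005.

Width after n steps is 4/2^n. Need 2^n ≥ 4/0.000005 = 800000.
2^19 = 524288 < 800000 ≤ 2^20 = 1048576, so n = 20.

20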